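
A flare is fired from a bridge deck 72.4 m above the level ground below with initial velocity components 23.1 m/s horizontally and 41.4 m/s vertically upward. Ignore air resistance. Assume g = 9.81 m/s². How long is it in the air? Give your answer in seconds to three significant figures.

The projectile lands when y = 72.4 + (41.40) t − ½·9.81·t² = 0. Positive root: t = (41.40 + √(41.40² + 2·9.81·72.4)) / 9.81 = (41.40 + 55.99) / 9.81 = 9.927 s.

9.93 s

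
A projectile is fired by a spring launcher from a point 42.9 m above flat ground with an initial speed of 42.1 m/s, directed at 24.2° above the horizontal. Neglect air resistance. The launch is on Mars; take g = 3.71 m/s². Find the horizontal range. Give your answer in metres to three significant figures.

Resolve: vₓ = 42.10 cos 24.2° = 38.40 m/s and v_y0 = 42.10 sin 24.2° = 17.26 m/s.
With up positive and y = 0 at the ground: y(t) = 42.9 + (17.26) t − 1.855 t². Setting y = 0 and taking the positive root: t = [17.26 + √(17.26² + 2·3.71·42.9)] / 3.71 = (17.26 + 24.82) / 3.71 = 11.34 s.
Horizontal distance: R = vₓ t = 38.40 × 11.34 = 435.5 m.

436 m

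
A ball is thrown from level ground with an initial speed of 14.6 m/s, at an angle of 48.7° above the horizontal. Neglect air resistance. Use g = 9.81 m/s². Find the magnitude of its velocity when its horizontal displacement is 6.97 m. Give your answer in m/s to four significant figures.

10.39 m/s

Horizontal component vₓ = 14.60 cos 48.7° = 9.636 m/s; vertical v_y0 = 14.60 sin 48.7° = 10.97 m/s.
Time to reach x = 6.97 m: t = x/vₓ = 6.97/9.636 = 0.7233 s.
Vertical velocity there: v_y = v_y0 − g t = 10.97 − 9.81 × 0.7233 = 3.873 m/s.
Speed: √(vₓ² + v_y²) = √(9.636² + 3.873²) = 10.39 m/s.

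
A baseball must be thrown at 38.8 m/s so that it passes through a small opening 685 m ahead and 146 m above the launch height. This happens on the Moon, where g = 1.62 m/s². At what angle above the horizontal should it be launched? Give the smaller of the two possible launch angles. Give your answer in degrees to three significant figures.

40.2°

Trajectory: y = x tanθ − g x² (1 + tan²θ)/(2v₀²). With x = 685, y = 146, v₀ = 38.8, g = 1.62:
252.5 tan²θ − 685 tanθ + (398.5) = 0.
tanθ = [685 ± √(685² − 4 × 252.5 × (398.5))] / (2 × 252.5) = (685 ± 258.5) / 504.9, giving tanθ = 0.8446 or 1.869.
θ = 40.19° or 61.85°; the smaller is 40.19°.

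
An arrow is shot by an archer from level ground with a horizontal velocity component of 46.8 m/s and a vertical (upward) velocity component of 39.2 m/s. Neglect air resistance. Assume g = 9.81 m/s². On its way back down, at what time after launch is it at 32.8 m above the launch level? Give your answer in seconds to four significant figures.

7.042 s

Require v_y0 t − ½ g t² = 32.8, i.e. 4.905 t² − 39.20 t + 32.8 = 0.
Quadratic formula: t = (39.20 ± √893.10) / 9.81 = (39.20 ± 29.88) / 9.81 → t = 0.9496 s or 7.042 s.
The descending-branch root is 7.042 s.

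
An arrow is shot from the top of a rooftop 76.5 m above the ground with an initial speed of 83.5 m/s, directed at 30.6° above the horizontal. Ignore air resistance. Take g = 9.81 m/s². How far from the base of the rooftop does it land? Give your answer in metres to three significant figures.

vₓ = 83.50 cos 30.6° = 71.87 m/s; v_y0 = 83.50 sin 30.6° = 42.50 m/s.
With up positive and y = 0 at the ground: y(t) = 76.5 + (42.50) t − 4.905 t². Setting y = 0 and taking the positive root: t = [42.50 + √(42.50² + 2·9.81·76.5)] / 9.81 = (42.50 + 57.51) / 9.81 = 10.20 s.
Horizontal distance: R = vₓ t = 71.87 × 10.20 = 732.8 m.

733 m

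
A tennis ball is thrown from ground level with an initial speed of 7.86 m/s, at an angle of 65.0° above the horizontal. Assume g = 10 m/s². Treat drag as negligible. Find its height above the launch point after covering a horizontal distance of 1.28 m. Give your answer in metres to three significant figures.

2.00 m

vₓ = 7.860 cos 65.0° = 3.322 m/s; v_y0 = 7.860 sin 65.0° = 7.124 m/s.
x = vₓ t ⇒ t = 1.28/3.322 = 0.3853 s.
Height: y = v_y0 t − ½ g t² = 7.124 × 0.3853 − 5.000 × 0.3853² = 2.745 − 0.7424 = 2.003 m.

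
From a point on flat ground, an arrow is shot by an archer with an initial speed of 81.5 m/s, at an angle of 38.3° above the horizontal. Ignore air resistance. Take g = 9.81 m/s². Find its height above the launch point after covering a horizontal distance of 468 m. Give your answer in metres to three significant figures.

107 m

vₓ = 81.50 cos 38.3° = 63.96 m/s; v_y0 = 81.50 sin 38.3° = 50.51 m/s.
Time to reach x = 468 m: t = x/vₓ = 468/63.96 = 7.317 s.
Height: y = v_y0 t − ½ g t² = 50.51 × 7.317 − 4.905 × 7.317² = 369.6 − 262.6 = 107.0 m.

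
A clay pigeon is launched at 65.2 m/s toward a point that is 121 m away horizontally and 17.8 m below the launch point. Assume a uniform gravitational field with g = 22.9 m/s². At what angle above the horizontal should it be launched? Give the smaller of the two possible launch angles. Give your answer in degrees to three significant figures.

10.8°

Trajectory: y = x tanθ − g x² (1 + tan²θ)/(2v₀²). With x = 121, y = −17.8, v₀ = 65.2, g = 22.9:
39.43 tan²θ − 121 tanθ + (21.63) = 0.
tanθ = [121 ± √(121² − 4 × 39.43 × (21.63))] / (2 × 39.43) = (121 ± 106.0) / 78.87, giving tanθ = 0.1906 or 2.878.
θ = 10.79° or 70.84°; the smaller is 10.79°.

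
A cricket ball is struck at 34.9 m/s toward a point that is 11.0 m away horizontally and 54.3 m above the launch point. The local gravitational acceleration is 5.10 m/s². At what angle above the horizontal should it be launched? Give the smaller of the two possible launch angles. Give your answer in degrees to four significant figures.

80.07°

Trajectory: y = x tanθ − g x² (1 + tan²θ)/(2v₀²). With x = 11.0, y = 54.3, v₀ = 34.9, g = 5.10:
0.2533 tan²θ − 11.0 tanθ + (54.55) = 0.
tanθ = [11.0 ± √(11.0² − 4 × 0.2533 × (54.55))] / (2 × 0.2533) = (11.0 ± 8.107) / 0.5066, giving tanθ = 5.710 or 37.71.
θ = 80.07° or 88.48°; the smaller is 80.07°.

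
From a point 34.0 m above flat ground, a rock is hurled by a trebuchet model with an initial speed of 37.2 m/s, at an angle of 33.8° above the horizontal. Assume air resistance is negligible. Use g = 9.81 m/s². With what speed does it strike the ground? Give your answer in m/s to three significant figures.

45.3 m/s

Components: vₓ = 37.20 cos 33.8° = 30.91 m/s, v_y0 = 37.20 sin 33.8° = 20.69 m/s.
Vertical motion (up positive, ground at y = 0): 4.905 t² − (20.69) t − 34.0 = 0, so t = (20.69 + √(20.69² + 2·9.81·34.0)) / 9.81 = (20.69 + 33.10) / 9.81 = 5.483 s.
Vertical velocity at impact: v_y = v_y0 − g t = 20.69 − 9.81 × 5.483 = −33.10 m/s.
Speed: |v| = √(vₓ² + v_y²) = √(30.91² + 33.10²) = 45.29 m/s.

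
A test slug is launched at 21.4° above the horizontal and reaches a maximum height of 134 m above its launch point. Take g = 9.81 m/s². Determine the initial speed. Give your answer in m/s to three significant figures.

At the peak v_y = 0, so v_y0 = √(2gH) = √(2 × 9.81 × 134) = 51.27 m/s.
v_y0 = v₀ sin θ ⇒ v₀ = 51.27 / sin 21.4° = 140.5 m/s.

141 m/s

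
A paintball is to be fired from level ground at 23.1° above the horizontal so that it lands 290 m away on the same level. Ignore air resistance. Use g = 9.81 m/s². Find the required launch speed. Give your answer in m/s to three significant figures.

On level ground R = v₀² sin 2θ / g ⇒ v₀ = √(gR / sin 2θ).
v₀ = √(9.81 × 290 / sin 46.20°) = √(2845 / 0.7218) = √3941.6 = 62.78 m/s.

62.8 m/s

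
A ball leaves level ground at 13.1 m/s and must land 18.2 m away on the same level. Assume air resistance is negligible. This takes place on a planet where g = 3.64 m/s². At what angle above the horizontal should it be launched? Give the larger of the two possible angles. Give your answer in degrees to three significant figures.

From R = (v₀²/g) sin 2θ: sin 2θ = 3.64 × 18.2 / 171.61 = 0.3860.
2θ = 22.71° or 180° − 22.71° = 157.3°, so θ = 11.35° or 78.65°.
The larger angle is 78.65°.

78.6°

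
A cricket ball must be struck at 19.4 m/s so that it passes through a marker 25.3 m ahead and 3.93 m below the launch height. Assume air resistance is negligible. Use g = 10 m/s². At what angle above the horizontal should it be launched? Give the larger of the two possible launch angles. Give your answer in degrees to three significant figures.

70.2°

Trajectory: y = x tanθ − g x² (1 + tan²θ)/(2v₀²). With x = 25.3, y = −3.93, v₀ = 19.4, g = 10.0:
8.504 tan²θ − 25.3 tanθ + (4.574) = 0.
tanθ = [25.3 ± √(25.3² − 4 × 8.504 × (4.574))] / (2 × 8.504) = (25.3 ± 22.01) / 17.01, giving tanθ = 0.1933 or 2.782.
θ = 10.94° or 70.23°; the larger is 70.23°.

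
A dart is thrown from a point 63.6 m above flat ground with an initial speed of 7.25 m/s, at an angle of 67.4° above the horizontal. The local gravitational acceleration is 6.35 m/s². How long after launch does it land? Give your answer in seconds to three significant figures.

5.65 s

Horizontal component vₓ = 7.250 cos 67.4° = 2.786 m/s; vertical v_y0 = 7.250 sin 67.4° = 6.693 m/s.
Vertical motion (up positive, ground at y = 0): 3.175 t² − (6.693) t − 63.6 = 0, so t = (6.693 + √(6.693² + 2·6.35·63.6)) / 6.35 = (6.693 + 29.20) / 6.35 = 5.652 s.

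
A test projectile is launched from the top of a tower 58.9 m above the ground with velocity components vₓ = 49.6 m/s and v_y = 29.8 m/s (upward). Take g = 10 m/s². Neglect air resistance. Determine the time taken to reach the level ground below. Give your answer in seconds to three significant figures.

7.53 s

The projectile lands when y = 58.9 + (29.80) t − ½·10.0·t² = 0. Positive root: t = (29.80 + √(29.80² + 2·10.0·58.9)) / 10.0 = (29.80 + 45.45) / 10.0 = 7.525 s.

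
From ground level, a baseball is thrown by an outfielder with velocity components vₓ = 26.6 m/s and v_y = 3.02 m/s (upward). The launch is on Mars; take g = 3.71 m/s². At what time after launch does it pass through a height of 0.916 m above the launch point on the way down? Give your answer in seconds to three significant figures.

Set y = v_y0 t − ½ g t² = 0.916: 1.855 t² − 3.020 t + 0.916 = 0.
t = [3.020 ± √(3.020² − 2·3.71·0.916)] / 3.71 = (3.020 ± 1.524) / 3.71, so t = 0.4031 s or t = 1.225 s.
The descending-branch root is 1.225 s.

1.22 s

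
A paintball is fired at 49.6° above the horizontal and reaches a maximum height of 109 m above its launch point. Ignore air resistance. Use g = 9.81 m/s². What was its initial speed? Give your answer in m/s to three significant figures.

At the peak v_y = 0, so v_y0 = √(2gH) = √(2 × 9.81 × 109) = 46.24 m/s.
v_y0 = v₀ sin θ ⇒ v₀ = 46.24 / sin 49.6° = 60.73 m/s.

60.7 m/s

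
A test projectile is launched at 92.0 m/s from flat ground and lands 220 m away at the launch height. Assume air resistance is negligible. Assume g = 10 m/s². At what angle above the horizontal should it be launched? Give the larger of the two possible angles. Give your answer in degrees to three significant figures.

R = v₀² sin 2θ / g gives sin 2θ = gR/v₀² = 10.0·220/92.0² = 0.2599.
2θ = 15.07° or 180° − 15.07° = 164.9°, so θ = 7.533° or 82.47°.
The larger angle is 82.47°.

82.5°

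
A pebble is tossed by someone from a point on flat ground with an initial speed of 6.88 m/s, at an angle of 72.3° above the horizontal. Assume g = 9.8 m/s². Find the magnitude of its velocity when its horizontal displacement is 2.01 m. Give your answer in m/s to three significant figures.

Components: vₓ = 6.880 cos 72.3° = 2.092 m/s, v_y0 = 6.880 sin 72.3° = 6.554 m/s.
Time to reach x = 2.01 m: t = x/vₓ = 2.01/2.092 = 0.9609 s.
Vertical velocity there: v_y = v_y0 − g t = 6.554 − 9.80 × 0.9609 = −2.863 m/s.
Speed: √(vₓ² + v_y²) = √(2.092² + 2.863²) = 3.545 m/s.

3.55 m/s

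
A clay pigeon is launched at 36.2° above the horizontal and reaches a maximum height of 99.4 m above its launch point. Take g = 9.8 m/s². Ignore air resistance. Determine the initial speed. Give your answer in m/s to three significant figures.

74.7 m/s

At the peak v_y = 0, so v_y0 = √(2gH) = √(2 × 9.80 × 99.4) = 44.14 m/s.
v_y0 = v₀ sin θ ⇒ v₀ = 44.14 / sin 36.2° = 74.73 m/s.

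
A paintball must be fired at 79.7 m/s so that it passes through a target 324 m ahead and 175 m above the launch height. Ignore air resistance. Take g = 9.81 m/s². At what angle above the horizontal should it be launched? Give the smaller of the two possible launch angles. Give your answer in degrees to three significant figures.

47.3°

Trajectory: y = x tanθ − g x² (1 + tan²θ)/(2v₀²). With x = 324, y = 175, v₀ = 79.7, g = 9.81:
81.06 tan²θ − 324 tanθ + (256.1) = 0.
tanθ = [324 ± √(324² − 4 × 81.06 × (256.1))] / (2 × 81.06) = (324 ± 148.2) / 162.1, giving tanθ = 1.085 or 2.912.
θ = 47.33° or 71.05°; the smaller is 47.33°.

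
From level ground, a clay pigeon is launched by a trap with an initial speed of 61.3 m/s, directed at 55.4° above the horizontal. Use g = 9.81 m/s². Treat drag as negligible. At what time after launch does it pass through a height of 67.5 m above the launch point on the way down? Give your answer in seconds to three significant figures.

Horizontal component vₓ = 61.30 cos 55.4° = 34.81 m/s; vertical v_y0 = 61.30 sin 55.4° = 50.46 m/s.
Require v_y0 t − ½ g t² = 67.5, i.e. 4.905 t² − 50.46 t + 67.5 = 0.
t = [50.46 ± √(50.46² − 2·9.81·67.5)] / 9.81 = (50.46 ± 34.95) / 9.81, so t = 1.581 s or t = 8.707 s.
The descending-branch root is 8.707 s.

8.71 s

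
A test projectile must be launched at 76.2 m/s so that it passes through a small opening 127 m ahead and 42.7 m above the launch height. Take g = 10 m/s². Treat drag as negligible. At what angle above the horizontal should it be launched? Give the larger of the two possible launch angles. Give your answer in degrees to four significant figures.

Trajectory: y = x tanθ − g x² (1 + tan²θ)/(2v₀²). With x = 127, y = 42.7, v₀ = 76.2, g = 10.0:
13.89 tan²θ − 127 tanθ + (56.59) = 0.
tanθ = [127 ± √(127² − 4 × 13.89 × (56.59))] / (2 × 13.89) = (127 ± 114.0) / 27.78, giving tanθ = 0.4697 or 8.674.
θ = 25.16° or 83.42°; the larger is 83.42°.

83.42°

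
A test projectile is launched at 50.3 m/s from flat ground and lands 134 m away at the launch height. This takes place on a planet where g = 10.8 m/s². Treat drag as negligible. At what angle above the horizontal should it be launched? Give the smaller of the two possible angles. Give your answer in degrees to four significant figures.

17.44°

From R = (v₀²/g) sin 2θ: sin 2θ = 10.8 × 134 / 2530.1 = 0.5720.
2θ = 34.89° or 180° − 34.89° = 145.1°, so θ = 17.44° or 72.56°.
The smaller angle is 17.44°.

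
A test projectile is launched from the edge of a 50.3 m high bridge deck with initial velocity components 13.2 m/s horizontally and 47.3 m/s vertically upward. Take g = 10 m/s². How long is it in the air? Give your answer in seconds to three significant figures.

With up positive and y = 0 at the ground: y(t) = 50.3 + (47.30) t − 5.000 t². Setting y = 0 and taking the positive root: t = [47.30 + √(47.30² + 2·10.0·50.3)] / 10.0 = (47.30 + 56.95) / 10.0 = 10.42 s.

10.4 s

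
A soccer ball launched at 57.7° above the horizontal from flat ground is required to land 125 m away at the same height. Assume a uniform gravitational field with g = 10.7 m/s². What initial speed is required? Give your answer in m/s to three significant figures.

38.5 m/s

From R = (v₀² / g) sin 2θ: v₀ = √(gR / sin 2θ).
v₀ = √(10.7 × 125 / sin 115.4°) = √(1338 / 0.9033) = √1480.6 = 38.48 m/s.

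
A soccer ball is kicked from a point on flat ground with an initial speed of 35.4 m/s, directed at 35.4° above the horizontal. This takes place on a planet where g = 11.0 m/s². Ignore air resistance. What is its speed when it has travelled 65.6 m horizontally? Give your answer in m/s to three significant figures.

Components: vₓ = 35.40 cos 35.4° = 28.86 m/s, v_y0 = 35.40 sin 35.4° = 20.51 m/s.
Time to reach x = 65.6 m: t = x/vₓ = 65.6/28.86 = 2.273 s.
Vertical velocity there: v_y = v_y0 − g t = 20.51 − 11.0 × 2.273 = −4.501 m/s.
Speed: √(vₓ² + v_y²) = √(28.86² + 4.501²) = 29.20 m/s.

29.2 m/s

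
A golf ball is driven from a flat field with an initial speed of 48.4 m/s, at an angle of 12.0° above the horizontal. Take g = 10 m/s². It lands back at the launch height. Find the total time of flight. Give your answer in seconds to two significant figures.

Components: vₓ = 48.40 cos 12.0° = 47.34 m/s, v_y0 = 48.40 sin 12.0° = 10.06 m/s.
Landing at launch height ⇒ T = 2 v_y0 / g = 2 × 10.06 / 10.0 = 2.013 s.

2.0 s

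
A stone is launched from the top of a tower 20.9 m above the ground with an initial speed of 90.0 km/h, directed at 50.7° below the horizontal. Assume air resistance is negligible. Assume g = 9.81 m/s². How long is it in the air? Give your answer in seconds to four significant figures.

0.8828 s

Convert: 90.0 km/h = 90.0/3.6 = 25.00 m/s.
Horizontal component vₓ = 25.00 cos 50.7° = 15.83 m/s; vertical v_y0 = −19.35 m/s (downward).
The projectile lands when y = 20.9 + (−19.35) t − ½·9.81·t² = 0. Positive root: t = (−19.35 + √(19.35² + 2·9.81·20.9)) / 9.81 = (−19.35 + 28.01) / 9.81 = 0.8828 s.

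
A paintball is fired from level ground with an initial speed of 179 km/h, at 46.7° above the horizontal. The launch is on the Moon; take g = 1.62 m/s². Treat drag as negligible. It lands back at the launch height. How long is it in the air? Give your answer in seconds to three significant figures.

Convert: 179 km/h = 179/3.6 = 49.72 m/s.
Horizontal component vₓ = 49.72 cos 46.7° = 34.10 m/s; vertical v_y0 = 49.72 sin 46.7° = 36.19 m/s.
It returns to y = 0 when t = 2 v_y0 / g = 2(36.19)/1.62 = 44.67 s.

44.7 s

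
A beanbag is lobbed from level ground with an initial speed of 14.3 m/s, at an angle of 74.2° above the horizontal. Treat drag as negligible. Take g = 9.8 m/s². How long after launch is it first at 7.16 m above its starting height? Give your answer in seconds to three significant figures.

0.690 s

vₓ = 14.30 cos 74.2° = 3.894 m/s; v_y0 = 14.30 sin 74.2° = 13.76 m/s.
Require v_y0 t − ½ g t² = 7.16, i.e. 4.900 t² − 13.76 t + 7.16 = 0.
Quadratic formula: t = (13.76 ± √48.994) / 9.80 = (13.76 ± 7.000) / 9.80 → t = 0.6898 s or 2.118 s.
The first (ascending) time is 0.6898 s.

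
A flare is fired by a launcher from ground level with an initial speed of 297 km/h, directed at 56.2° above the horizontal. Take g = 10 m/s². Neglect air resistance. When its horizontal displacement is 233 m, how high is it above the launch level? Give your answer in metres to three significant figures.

Convert: 297 km/h = 297/3.6 = 82.50 m/s.
Horizontal component vₓ = 82.50 cos 56.2° = 45.89 m/s; vertical v_y0 = 82.50 sin 56.2° = 68.56 m/s.
Time to reach x = 233 m: t = x/vₓ = 233/45.89 = 5.077 s.
Height: y = v_y0 t − ½ g t² = 68.56 × 5.077 − 5.000 × 5.077² = 348.1 − 128.9 = 219.2 m.

219 m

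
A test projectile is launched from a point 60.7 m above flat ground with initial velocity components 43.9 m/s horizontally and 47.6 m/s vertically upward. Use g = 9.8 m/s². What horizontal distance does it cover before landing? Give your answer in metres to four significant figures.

476.6 m

The projectile lands when y = 60.7 + (47.60) t − ½·9.80·t² = 0. Positive root: t = (47.60 + √(47.60² + 2·9.80·60.7)) / 9.80 = (47.60 + 58.78) / 9.80 = 10.86 s.
Horizontal distance: R = vₓ t = 43.90 × 10.86 = 476.6 m.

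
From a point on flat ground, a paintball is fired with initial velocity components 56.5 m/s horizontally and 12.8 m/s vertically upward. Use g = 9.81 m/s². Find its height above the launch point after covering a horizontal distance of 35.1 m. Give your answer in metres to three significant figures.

x = vₓ t ⇒ t = 35.1/56.50 = 0.6212 s.
Height: y = v_y0 t − ½ g t² = 12.80 × 0.6212 − 4.905 × 0.6212² = 7.952 − 1.893 = 6.059 m.

6.06 m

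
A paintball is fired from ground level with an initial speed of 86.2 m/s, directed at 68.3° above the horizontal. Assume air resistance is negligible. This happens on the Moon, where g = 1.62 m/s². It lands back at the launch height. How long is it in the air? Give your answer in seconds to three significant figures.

vₓ = 86.20 cos 68.3° = 31.87 m/s; v_y0 = 86.20 sin 68.3° = 80.09 m/s.
It returns to y = 0 when t = 2 v_y0 / g = 2(80.09)/1.62 = 98.88 s.

98.9 s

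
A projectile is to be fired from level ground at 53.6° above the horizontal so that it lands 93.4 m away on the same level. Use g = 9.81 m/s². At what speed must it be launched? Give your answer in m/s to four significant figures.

30.97 m/s

On level ground R = v₀² sin 2θ / g ⇒ v₀ = √(gR / sin 2θ).
v₀ = √(9.81 × 93.4 / sin 107.2°) = √(916.3 / 0.9553) = √959.15 = 30.97 m/s.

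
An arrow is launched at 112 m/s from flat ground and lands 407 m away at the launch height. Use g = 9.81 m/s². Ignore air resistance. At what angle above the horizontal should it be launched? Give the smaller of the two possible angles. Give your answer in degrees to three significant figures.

R = v₀² sin 2θ / g gives sin 2θ = gR/v₀² = 9.81·407/112² = 0.3183.
2θ = 18.56° or 180° − 18.56° = 161.4°, so θ = 9.280° or 80.72°.
The smaller angle is 9.280°.

9.28°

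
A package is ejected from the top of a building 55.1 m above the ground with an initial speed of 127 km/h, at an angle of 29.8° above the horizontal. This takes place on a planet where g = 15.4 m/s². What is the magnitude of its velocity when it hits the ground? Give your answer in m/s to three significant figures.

Convert: 127 km/h = 127/3.6 = 35.28 m/s.
vₓ = 35.28 cos 29.8° = 30.61 m/s; v_y0 = 35.28 sin 29.8° = 17.53 m/s.
With up positive and y = 0 at the ground: y(t) = 55.1 + (17.53) t − 7.700 t². Setting y = 0 and taking the positive root: t = [17.53 + √(17.53² + 2·15.4·55.1)] / 15.4 = (17.53 + 44.77) / 15.4 = 4.046 s.
Vertical velocity at impact: v_y = v_y0 − g t = 17.53 − 15.4 × 4.046 = −44.77 m/s.
Speed: |v| = √(vₓ² + v_y²) = √(30.61² + 44.77²) = 54.24 m/s.

54.2 m/s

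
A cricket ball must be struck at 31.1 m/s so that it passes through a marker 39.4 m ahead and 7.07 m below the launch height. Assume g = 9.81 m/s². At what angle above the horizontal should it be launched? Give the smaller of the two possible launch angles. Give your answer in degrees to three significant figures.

Trajectory: y = x tanθ − g x² (1 + tan²θ)/(2v₀²). With x = 39.4, y = −7.07, v₀ = 31.1, g = 9.81:
7.872 tan²θ − 39.4 tanθ + (0.8025) = 0.
tanθ = [39.4 ± √(39.4² − 4 × 7.872 × (0.8025))] / (2 × 7.872) = (39.4 ± 39.08) / 15.74, giving tanθ = 0.02045 or 4.984.
θ = 1.172° or 78.66°; the smaller is 1.172°.

1.17°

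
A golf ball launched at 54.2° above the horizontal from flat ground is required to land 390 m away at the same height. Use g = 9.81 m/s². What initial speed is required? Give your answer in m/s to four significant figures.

63.50 m/s

On level ground R = v₀² sin 2θ / g ⇒ v₀ = √(gR / sin 2θ).
v₀ = √(9.81 × 390 / sin 108.4°) = √(3826 / 0.9489) = √4032.0 = 63.50 m/s.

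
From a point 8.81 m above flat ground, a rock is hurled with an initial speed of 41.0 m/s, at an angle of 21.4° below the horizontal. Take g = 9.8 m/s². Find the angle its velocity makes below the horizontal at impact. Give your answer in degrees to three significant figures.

Resolve: vₓ = 41.00 cos 21.4° = 38.17 m/s and v_y0 = −14.96 m/s (downward).
Vertical motion (up positive, ground at y = 0): 4.900 t² − (−14.96) t − 8.81 = 0, so t = (−14.96 + √(14.96² + 2·9.80·8.81)) / 9.80 = (−14.96 + 19.91) / 9.80 = 0.5053 s.
At impact: v_y = v_y0 − g t = −19.91 m/s; vₓ = 38.17 m/s.
Angle below horizontal: arctan(|v_y|/vₓ) = arctan(19.91/38.17) = 27.55°.

27.5°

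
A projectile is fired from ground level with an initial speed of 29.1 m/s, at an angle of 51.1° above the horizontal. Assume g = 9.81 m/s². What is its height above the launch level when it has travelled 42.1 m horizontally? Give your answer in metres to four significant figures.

26.14 m

Resolve: vₓ = 29.10 cos 51.1° = 18.27 m/s and v_y0 = 29.10 sin 51.1° = 22.65 m/s.
Time to reach x = 42.1 m: t = x/vₓ = 42.1/18.27 = 2.304 s.
Height: y = v_y0 t − ½ g t² = 22.65 × 2.304 − 4.905 × 2.304² = 52.18 − 26.03 = 26.14 m.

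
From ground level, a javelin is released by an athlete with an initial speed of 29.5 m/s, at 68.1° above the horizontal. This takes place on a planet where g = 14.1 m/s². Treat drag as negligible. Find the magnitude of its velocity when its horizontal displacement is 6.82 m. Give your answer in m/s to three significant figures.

Resolve: vₓ = 29.50 cos 68.1° = 11.00 m/s and v_y0 = 29.50 sin 68.1° = 27.37 m/s.
Time to reach x = 6.82 m: t = x/vₓ = 6.82/11.00 = 0.6198 s.
Vertical velocity there: v_y = v_y0 − g t = 27.37 − 14.1 × 0.6198 = 18.63 m/s.
Speed: √(vₓ² + v_y²) = √(11.00² + 18.63²) = 21.64 m/s.

21.6 m/s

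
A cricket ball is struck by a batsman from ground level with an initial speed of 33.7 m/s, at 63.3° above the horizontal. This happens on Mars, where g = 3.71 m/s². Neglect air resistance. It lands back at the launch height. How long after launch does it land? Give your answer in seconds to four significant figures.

16.23 s

vₓ = 33.70 cos 63.3° = 15.14 m/s; v_y0 = 33.70 sin 63.3° = 30.11 m/s.
Landing at launch height ⇒ T = 2 v_y0 / g = 2 × 30.11 / 3.71 = 16.23 s.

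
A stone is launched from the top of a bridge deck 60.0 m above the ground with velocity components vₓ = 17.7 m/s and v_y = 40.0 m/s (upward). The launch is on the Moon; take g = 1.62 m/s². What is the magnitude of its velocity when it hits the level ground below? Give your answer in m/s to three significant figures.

With up positive and y = 0 at the ground: y(t) = 60.0 + (40.00) t − 0.8100 t². Setting y = 0 and taking the positive root: t = [40.00 + √(40.00² + 2·1.62·60.0)] / 1.62 = (40.00 + 42.36) / 1.62 = 50.84 s.
Vertical velocity at impact: v_y = v_y0 − g t = 40.00 − 1.62 × 50.84 = −42.36 m/s.
Speed: |v| = √(vₓ² + v_y²) = √(17.70² + 42.36²) = 45.91 m/s.

45.9 m/s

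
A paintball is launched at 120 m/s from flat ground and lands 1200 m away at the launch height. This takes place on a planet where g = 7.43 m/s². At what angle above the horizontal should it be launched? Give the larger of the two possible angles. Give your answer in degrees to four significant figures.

70.87°

From R = (v₀²/g) sin 2θ: sin 2θ = 7.43 × 1200 / 14400 = 0.6192.
2θ = 38.26° or 180° − 38.26° = 141.7°, so θ = 19.13° or 70.87°.
The larger angle is 70.87°.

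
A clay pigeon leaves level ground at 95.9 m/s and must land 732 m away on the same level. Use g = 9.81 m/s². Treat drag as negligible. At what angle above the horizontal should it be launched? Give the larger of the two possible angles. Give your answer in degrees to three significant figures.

64.3°

From R = (v₀²/g) sin 2θ: sin 2θ = 9.81 × 732 / 9196.8 = 0.7808.
2θ = 51.33° or 180° − 51.33° = 128.7°, so θ = 25.67° or 64.33°.
The larger angle is 64.33°.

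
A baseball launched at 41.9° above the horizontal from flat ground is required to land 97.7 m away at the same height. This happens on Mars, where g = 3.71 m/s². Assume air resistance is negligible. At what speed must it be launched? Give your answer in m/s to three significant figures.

19.1 m/s

From R = (v₀² / g) sin 2θ: v₀ = √(gR / sin 2θ).
v₀ = √(3.71 × 97.7 / sin 83.80°) = √(362.5 / 0.9942) = √364.60 = 19.09 m/s.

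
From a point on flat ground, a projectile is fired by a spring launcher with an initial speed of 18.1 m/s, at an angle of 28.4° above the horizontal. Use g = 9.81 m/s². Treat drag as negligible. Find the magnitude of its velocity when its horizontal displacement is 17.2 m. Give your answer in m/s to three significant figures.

16.0 m/s

vₓ = 18.10 cos 28.4° = 15.92 m/s; v_y0 = 18.10 sin 28.4° = 8.609 m/s.
x = vₓ t ⇒ t = 17.2/15.92 = 1.080 s.
Vertical velocity there: v_y = v_y0 − g t = 8.609 − 9.81 × 1.080 = −1.989 m/s.
Speed: √(vₓ² + v_y²) = √(15.92² + 1.989²) = 16.05 m/s.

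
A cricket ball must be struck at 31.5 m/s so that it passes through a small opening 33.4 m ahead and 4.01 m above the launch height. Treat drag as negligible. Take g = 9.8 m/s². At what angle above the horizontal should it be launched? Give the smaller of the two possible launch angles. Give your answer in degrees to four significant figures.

16.69°

Trajectory: y = x tanθ − g x² (1 + tan²θ)/(2v₀²). With x = 33.4, y = 4.01, v₀ = 31.5, g = 9.80:
5.509 tan²θ − 33.4 tanθ + (9.519) = 0.
tanθ = [33.4 ± √(33.4² − 4 × 5.509 × (9.519))] / (2 × 5.509) = (33.4 ± 30.10) / 11.02, giving tanθ = 0.2998 or 5.763.
θ = 16.69° or 80.16°; the smaller is 16.69°.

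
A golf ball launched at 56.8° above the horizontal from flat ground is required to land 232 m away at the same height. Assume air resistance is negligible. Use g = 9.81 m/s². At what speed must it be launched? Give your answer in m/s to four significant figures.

49.84 m/s

Level-ground range: R = v₀² sin(2θ)/g, so v₀ = √(gR / sin 2θ).
v₀ = √(9.81 × 232 / sin 113.6°) = √(2276 / 0.9164) = √2483.6 = 49.84 m/s.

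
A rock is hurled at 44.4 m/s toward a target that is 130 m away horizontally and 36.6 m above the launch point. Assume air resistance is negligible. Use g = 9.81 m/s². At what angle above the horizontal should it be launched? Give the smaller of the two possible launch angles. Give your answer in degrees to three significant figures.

Trajectory: y = x tanθ − g x² (1 + tan²θ)/(2v₀²). With x = 130, y = 36.6, v₀ = 44.4, g = 9.81:
42.05 tan²θ − 130 tanθ + (78.65) = 0.
tanθ = [130 ± √(130² − 4 × 42.05 × (78.65))] / (2 × 42.05) = (130 ± 60.59) / 84.10, giving tanθ = 0.8253 or 2.266.
θ = 39.53° or 66.19°; the smaller is 39.53°.

39.5°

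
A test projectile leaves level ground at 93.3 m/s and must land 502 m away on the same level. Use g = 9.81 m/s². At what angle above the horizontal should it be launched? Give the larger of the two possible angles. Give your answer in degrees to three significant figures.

72.8°

From R = (v₀²/g) sin 2θ: sin 2θ = 9.81 × 502 / 8704.9 = 0.5657.
2θ = 34.45° or 180° − 34.45° = 145.5°, so θ = 17.23° or 72.77°.
The larger angle is 72.77°.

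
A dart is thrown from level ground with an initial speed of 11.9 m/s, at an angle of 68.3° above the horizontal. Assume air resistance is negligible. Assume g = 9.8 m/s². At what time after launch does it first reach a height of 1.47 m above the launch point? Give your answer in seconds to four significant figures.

vₓ = 11.90 cos 68.3° = 4.400 m/s; v_y0 = 11.90 sin 68.3° = 11.06 m/s.
Height y(t) = 11.06 t − 4.900 t² = 1.47 gives 4.900 t² − 11.06 t + 1.47 = 0.
t = [11.06 ± √(11.06² − 2·9.80·1.47)] / 9.80 = (11.06 ± 9.666) / 9.80, so t = 0.1419 s or t = 2.115 s.
The first (ascending) time is 0.1419 s.

0.1419 s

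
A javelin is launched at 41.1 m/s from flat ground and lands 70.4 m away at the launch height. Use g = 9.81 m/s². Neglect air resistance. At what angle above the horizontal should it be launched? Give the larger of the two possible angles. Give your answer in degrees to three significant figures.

77.9°

From R = (v₀²/g) sin 2θ: sin 2θ = 9.81 × 70.4 / 1689.2 = 0.4088.
2θ = 24.13° or 180° − 24.13° = 155.9°, so θ = 12.07° or 77.93°.
The larger angle is 77.93°.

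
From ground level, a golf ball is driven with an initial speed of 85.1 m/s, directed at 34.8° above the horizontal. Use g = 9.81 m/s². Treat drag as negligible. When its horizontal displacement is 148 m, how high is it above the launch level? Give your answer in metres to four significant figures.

Resolve: vₓ = 85.10 cos 34.8° = 69.88 m/s and v_y0 = 85.10 sin 34.8° = 48.57 m/s.
At x = 148 m, t = x/vₓ = 148/69.88 = 2.118 s.
Height: y = v_y0 t − ½ g t² = 48.57 × 2.118 − 4.905 × 2.118² = 102.9 − 22.00 = 80.86 m.

80.86 m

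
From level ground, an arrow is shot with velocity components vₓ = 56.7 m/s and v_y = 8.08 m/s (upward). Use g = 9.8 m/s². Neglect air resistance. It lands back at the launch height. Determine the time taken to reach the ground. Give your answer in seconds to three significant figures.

It returns to y = 0 when t = 2 v_y0 / g = 2(8.080)/9.80 = 1.649 s.

1.65 s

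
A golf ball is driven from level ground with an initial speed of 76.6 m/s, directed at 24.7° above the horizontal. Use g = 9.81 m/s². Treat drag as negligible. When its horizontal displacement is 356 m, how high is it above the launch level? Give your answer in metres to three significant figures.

35.4 m

Resolve: vₓ = 76.60 cos 24.7° = 69.59 m/s and v_y0 = 76.60 sin 24.7° = 32.01 m/s.
At x = 356 m, t = x/vₓ = 356/69.59 = 5.116 s.
Height: y = v_y0 t − ½ g t² = 32.01 × 5.116 − 4.905 × 5.116² = 163.7 − 128.4 = 35.38 m.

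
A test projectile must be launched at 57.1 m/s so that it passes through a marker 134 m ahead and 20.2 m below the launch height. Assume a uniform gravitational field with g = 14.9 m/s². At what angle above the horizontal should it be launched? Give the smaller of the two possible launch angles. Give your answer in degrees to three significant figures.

9.29°

Trajectory: y = x tanθ − g x² (1 + tan²θ)/(2v₀²). With x = 134, y = −20.2, v₀ = 57.1, g = 14.9:
41.03 tan²θ − 134 tanθ + (20.83) = 0.
tanθ = [134 ± √(134² − 4 × 41.03 × (20.83))] / (2 × 41.03) = (134 ± 120.6) / 82.06, giving tanθ = 0.1636 or 3.102.
θ = 9.294° or 72.13°; the smaller is 9.294°.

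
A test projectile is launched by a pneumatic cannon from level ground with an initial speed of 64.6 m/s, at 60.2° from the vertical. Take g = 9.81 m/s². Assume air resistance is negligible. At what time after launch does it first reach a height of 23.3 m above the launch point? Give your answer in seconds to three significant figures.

Resolve: vₓ = 64.60 sin 60.2° = 56.06 m/s and v_y0 = 64.60 cos 60.2° = 32.10 m/s.
Height y(t) = 32.10 t − 4.905 t² = 23.3 gives 4.905 t² − 32.10 t + 23.3 = 0.
Quadratic formula: t = (32.10 ± √573.55) / 9.81 = (32.10 ± 23.95) / 9.81 → t = 0.8313 s or 5.714 s.
The first (ascending) time is 0.8313 s.

0.831 s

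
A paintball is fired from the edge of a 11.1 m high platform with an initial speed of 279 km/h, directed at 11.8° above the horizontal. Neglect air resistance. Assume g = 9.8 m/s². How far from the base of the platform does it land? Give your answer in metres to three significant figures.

290 m

Convert: 279 km/h = 279/3.6 = 77.50 m/s.
Resolve: vₓ = 77.50 cos 11.8° = 75.86 m/s and v_y0 = 77.50 sin 11.8° = 15.85 m/s.
Vertical motion (up positive, ground at y = 0): 4.900 t² − (15.85) t − 11.1 = 0, so t = (15.85 + √(15.85² + 2·9.80·11.1)) / 9.80 = (15.85 + 21.65) / 9.80 = 3.826 s.
Horizontal distance: R = vₓ t = 75.86 × 3.826 = 290.3 m.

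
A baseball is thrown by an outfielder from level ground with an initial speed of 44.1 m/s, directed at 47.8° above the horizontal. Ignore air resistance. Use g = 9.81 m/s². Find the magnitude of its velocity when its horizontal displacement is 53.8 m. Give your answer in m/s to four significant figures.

vₓ = 44.10 cos 47.8° = 29.62 m/s; v_y0 = 44.10 sin 47.8° = 32.67 m/s.
x = vₓ t ⇒ t = 53.8/29.62 = 1.816 s.
Vertical velocity there: v_y = v_y0 − g t = 32.67 − 9.81 × 1.816 = 14.85 m/s.
Speed: √(vₓ² + v_y²) = √(29.62² + 14.85²) = 33.14 m/s.

33.14 m/s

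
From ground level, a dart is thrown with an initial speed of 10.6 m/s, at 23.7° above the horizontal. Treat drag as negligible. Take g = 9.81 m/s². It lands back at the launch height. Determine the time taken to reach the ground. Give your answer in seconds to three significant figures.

0.869 s

Horizontal component vₓ = 10.60 cos 23.7° = 9.706 m/s; vertical v_y0 = 10.60 sin 23.7° = 4.261 m/s.
It returns to y = 0 when t = 2 v_y0 / g = 2(4.261)/9.81 = 0.8686 s.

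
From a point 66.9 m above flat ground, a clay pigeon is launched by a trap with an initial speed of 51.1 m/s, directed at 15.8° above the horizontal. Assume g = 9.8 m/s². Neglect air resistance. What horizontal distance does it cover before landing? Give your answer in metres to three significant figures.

264 m

Resolve: vₓ = 51.10 cos 15.8° = 49.17 m/s and v_y0 = 51.10 sin 15.8° = 13.91 m/s.
Vertical motion (up positive, ground at y = 0): 4.900 t² − (13.91) t − 66.9 = 0, so t = (13.91 + √(13.91² + 2·9.80·66.9)) / 9.80 = (13.91 + 38.79) / 9.80 = 5.378 s.
Horizontal distance: R = vₓ t = 49.17 × 5.378 = 264.4 m.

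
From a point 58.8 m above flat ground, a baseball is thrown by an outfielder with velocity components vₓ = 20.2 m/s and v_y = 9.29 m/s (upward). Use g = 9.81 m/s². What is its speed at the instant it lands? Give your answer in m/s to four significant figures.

The projectile lands when y = 58.8 + (9.290) t − ½·9.81·t² = 0. Positive root: t = (9.290 + √(9.290² + 2·9.81·58.8)) / 9.81 = (9.290 + 35.21) / 9.81 = 4.537 s.
Vertical velocity at impact: v_y = v_y0 − g t = 9.290 − 9.81 × 4.537 = −35.21 m/s.
Speed: |v| = √(vₓ² + v_y²) = √(20.20² + 35.21²) = 40.60 m/s.

40.60 m/s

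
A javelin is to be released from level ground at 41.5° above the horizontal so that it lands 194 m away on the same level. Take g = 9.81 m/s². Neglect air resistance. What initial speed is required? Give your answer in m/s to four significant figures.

From R = (v₀² / g) sin 2θ: v₀ = √(gR / sin 2θ).
v₀ = √(9.81 × 194 / sin 83.00°) = √(1903 / 0.9925) = √1917.4 = 43.79 m/s.

43.79 m/s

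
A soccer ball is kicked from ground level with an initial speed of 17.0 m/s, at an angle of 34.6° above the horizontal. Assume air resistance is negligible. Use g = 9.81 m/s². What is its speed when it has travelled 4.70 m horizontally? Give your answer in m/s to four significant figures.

15.37 m/s

Horizontal component vₓ = 17.00 cos 34.6° = 13.99 m/s; vertical v_y0 = 17.00 sin 34.6° = 9.653 m/s.
x = vₓ t ⇒ t = 4.70/13.99 = 0.3359 s.
Vertical velocity there: v_y = v_y0 − g t = 9.653 − 9.81 × 0.3359 = 6.358 m/s.
Speed: √(vₓ² + v_y²) = √(13.99² + 6.358²) = 15.37 m/s.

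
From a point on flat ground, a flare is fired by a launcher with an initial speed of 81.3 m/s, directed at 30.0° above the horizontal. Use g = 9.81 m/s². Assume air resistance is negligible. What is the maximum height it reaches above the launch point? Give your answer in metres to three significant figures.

Resolve: vₓ = 81.30 cos 30.0° = 70.41 m/s and v_y0 = 81.30 sin 30.0° = 40.65 m/s.
Maximum height: H = v_y0² / (2g) = 40.65² / (2 × 9.81) = 84.22 m.

84.2 m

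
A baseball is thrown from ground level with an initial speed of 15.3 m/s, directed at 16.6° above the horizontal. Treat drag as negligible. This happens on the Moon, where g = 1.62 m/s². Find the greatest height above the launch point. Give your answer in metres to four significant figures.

vₓ = 15.30 cos 16.6° = 14.66 m/s; v_y0 = 15.30 sin 16.6° = 4.371 m/s.
Maximum height: H = v_y0² / (2g) = 4.371² / (2 × 1.62) = 5.897 m.

5.897 m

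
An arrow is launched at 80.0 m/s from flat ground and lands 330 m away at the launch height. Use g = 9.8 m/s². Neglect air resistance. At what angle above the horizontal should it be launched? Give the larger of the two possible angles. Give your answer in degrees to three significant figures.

Level-ground range R = v₀² sin(2θ)/g ⇒ sin(2θ) = gR/v₀² = 9.80 × 330 / 80.0² = 0.5053.
2θ = 30.35° or 180° − 30.35° = 149.6°, so θ = 15.18° or 74.82°.
The larger angle is 74.82°.

74.8°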